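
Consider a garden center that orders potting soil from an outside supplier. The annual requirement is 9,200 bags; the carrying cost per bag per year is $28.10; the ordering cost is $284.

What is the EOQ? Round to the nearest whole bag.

431 bags

Q* = √(2·D·S / H) = √(2·9,200·284 / 28.1) = √185,964.4 ≈ 431.24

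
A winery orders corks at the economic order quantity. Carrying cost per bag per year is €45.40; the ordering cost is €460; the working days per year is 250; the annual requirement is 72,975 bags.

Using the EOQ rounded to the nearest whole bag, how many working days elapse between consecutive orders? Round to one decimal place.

Q* = √(2·D·S / H) = √(2·72,975·460 / 45.4) = √1,478,788.5 ≈ 1,216.05 → Q = 1,216 bags
Days between orders = 250 / (D/Q) = 250 / 60.012 ≈ 4.166

4.2 days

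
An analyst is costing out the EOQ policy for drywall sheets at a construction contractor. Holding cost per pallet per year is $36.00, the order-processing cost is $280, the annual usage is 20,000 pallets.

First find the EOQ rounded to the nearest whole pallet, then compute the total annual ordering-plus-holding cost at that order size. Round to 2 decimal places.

$20,079.84

2DS/H = 2·20,000·280/36 = 311,111.11
EOQ = √311,111.11 ≈ 557.77 → Q = 558 pallets
Orders/yr = 20,000/558 = 35.842; ordering cost = 35.842 × $280 = $10,035.84
Average inventory = 558/2 = 279; holding cost = 279 × $36 = $10,044.00
Total = $10,035.84 + $10,044.00 = $20,079.84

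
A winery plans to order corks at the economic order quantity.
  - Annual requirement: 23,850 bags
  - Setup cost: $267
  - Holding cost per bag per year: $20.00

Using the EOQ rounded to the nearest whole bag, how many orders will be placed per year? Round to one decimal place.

29.9 orders per year

Q* = √(2·D·S / H) = √(2·23,850·267 / 20) = √636,795.0 ≈ 797.99 → Q = 798
N = D/Q = 23,850/798 ≈ 29.887 orders/yr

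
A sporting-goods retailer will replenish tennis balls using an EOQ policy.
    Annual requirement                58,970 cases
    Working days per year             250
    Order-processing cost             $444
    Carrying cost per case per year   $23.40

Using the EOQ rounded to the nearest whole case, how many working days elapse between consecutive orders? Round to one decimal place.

6.3 days

2DS/H = 2·58,970·444/23.4 = 2,237,835.90
EOQ = √2,237,835.90 ≈ 1,495.94 → Q = 1,496 cases
T = Q/D × 250 days = 1,496/58,970 × 250 = 6.342 days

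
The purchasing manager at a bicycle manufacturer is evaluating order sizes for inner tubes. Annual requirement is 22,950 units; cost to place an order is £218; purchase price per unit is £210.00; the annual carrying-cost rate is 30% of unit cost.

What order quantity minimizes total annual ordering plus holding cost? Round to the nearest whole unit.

H = i·C = 0.3 × £210 = £63.0000 per unit-year
EOQ = √(2DS/H) = √(2 × 22,950 × 218 / 63)
    = √(158,828.57) ≈ 398.53

399 units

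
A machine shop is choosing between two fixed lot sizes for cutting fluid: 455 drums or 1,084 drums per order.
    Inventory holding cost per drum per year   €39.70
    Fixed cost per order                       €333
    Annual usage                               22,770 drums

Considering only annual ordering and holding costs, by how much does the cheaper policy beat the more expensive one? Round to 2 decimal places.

TC(Q) = (D/Q)S + (Q/2)H
TC(455) = (22,770/455)×333 + (455/2)×39.7 = €25,696.39
TC(1,084) = (22,770/1,084)×333 + (1,084/2)×39.7 = €28,512.24
Cheaper: Q = 455.  Difference = €2,815.86

€2,815.86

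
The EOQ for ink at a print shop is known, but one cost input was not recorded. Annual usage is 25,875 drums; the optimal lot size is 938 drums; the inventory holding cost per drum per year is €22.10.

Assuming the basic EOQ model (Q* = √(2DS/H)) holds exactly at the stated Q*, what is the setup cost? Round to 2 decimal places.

€375.74

EOQ relation: Q² = 2DS/H, so rearrange for the unknown.
S = Q²H / (2D) = 938² × 22.1 / (2 × 25,875) = 375.7401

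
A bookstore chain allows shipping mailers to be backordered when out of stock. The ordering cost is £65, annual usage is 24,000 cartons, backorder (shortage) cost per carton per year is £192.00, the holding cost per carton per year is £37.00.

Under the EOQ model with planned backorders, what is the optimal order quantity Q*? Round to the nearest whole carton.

Basic EOQ = √(2·24,000·65/37) = 290.387
Backorder adjustment √((H+b)/b) = √((37+192)/192) = 1.0921
Q* = 290.387 × 1.0921 ≈ 317.13

317 cartons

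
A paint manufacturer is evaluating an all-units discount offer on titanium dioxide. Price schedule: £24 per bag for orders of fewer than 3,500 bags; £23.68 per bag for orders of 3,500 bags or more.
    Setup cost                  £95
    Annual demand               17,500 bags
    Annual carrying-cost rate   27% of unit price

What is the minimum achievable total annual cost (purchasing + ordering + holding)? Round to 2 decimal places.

£424,641.77

H₁ = 27%×£24 = £6.4800;  H₂ = 27%×£23.68 = £6.3936
EOQ₁ = √(2×17,500×95/6.4800) = 716.32  (< 3,500, feasible at tier 1)
EOQ₂ = √(2×17,500×95/6.3936) = 721.15  (< 3,500 → use Q = 3,500 at tier-2 price)
TC(tier 1 (EOQ₁), Q≈716.3) = £424,641.77
TC(tier 2, Q≈3,500.0) = £426,063.80
Minimum at tier 1 (EOQ₁): £424,641.77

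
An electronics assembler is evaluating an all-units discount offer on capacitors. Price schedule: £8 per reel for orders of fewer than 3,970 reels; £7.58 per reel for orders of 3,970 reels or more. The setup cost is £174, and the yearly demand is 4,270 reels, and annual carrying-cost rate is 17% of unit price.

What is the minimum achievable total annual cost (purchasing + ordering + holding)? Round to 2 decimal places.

H₁ = 17%×£8 = £1.3600;  H₂ = 17%×£7.58 = £1.2886
EOQ₁ = √(2×4,270×174/1.3600) = 1,045.28  (< 3,970, feasible at tier 1)
EOQ₂ = √(2×4,270×174/1.2886) = 1,073.85  (< 3,970 → use Q = 3,970 at tier-2 price)
TC(tier 1 (EOQ₁), Q≈1,045.3) = £35,581.59
TC(tier 2, Q≈3,970.0) = £35,111.62
Minimum at tier 2: £35,111.62

£35,111.62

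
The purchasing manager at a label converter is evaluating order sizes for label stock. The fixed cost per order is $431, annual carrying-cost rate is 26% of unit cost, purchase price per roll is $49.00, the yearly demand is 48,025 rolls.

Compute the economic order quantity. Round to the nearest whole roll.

Holding cost per roll per year: H = 26% × $49 = $12.7400
Q* = √(2·D·S / H) = √(2·48,025·431 / 12.74) = √3,249,415.2 ≈ 1,802.61

1,803 rolls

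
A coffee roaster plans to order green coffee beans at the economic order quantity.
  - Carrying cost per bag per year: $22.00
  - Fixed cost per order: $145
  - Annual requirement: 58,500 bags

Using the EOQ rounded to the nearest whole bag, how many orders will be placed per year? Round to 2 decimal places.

66.63 orders per year

Optimal lot size Q* = (2 × 58,500 × $145 / $22)^½ ≈ 878.14 → Q = 878
Orders per year = D/Q = 58,500 / 878 = 66.629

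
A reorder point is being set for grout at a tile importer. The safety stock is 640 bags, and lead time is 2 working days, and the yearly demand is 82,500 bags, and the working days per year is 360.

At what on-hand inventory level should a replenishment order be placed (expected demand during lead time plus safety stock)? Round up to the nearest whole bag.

Daily demand d = 82,500 / 360 = 229.167 bags/day
Demand during lead time = 229.167 × 2 = 458.33
Reorder point = 458.33 + 640 = 1,098.33 → round up

1,099 bags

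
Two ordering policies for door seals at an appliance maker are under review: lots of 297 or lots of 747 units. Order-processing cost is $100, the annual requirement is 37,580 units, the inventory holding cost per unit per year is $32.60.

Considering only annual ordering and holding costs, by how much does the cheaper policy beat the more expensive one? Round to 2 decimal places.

Annual cost at Q: ordering D·S/Q plus holding Q·H/2.
TC(297) = (37,580/297)×100 + (297/2)×32.6 = $17,494.30
TC(747) = (37,580/747)×100 + (747/2)×32.6 = $17,206.89
Cheaper: Q = 747.  Difference = $287.41

$287.41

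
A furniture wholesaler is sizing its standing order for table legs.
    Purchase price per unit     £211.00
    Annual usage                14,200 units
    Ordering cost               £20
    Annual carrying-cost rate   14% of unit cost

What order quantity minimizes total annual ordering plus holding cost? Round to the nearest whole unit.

H = i·C = 0.14 × £211 = £29.5400 per unit-year
Optimal lot size Q* = (2 × 14,200 × £20 / £29.54)^½ ≈ 138.67

139 units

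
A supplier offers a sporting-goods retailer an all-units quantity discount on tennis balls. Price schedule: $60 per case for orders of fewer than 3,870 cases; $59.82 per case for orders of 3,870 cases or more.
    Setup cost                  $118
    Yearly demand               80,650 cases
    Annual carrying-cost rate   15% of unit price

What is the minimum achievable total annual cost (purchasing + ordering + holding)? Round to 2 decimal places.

H₁ = 15%×$60 = $9.0000;  H₂ = 15%×$59.82 = $8.9730
EOQ₁ = √(2×80,650×118/9.0000) = 1,454.24  (< 3,870, feasible at tier 1)
EOQ₂ = √(2×80,650×118/8.9730) = 1,456.43  (< 3,870 → use Q = 3,870 at tier-2 price)
TC(tier 1 (EOQ₁), Q≈1,454.2) = $4,852,088.19
TC(tier 2, Q≈3,870.0) = $4,844,304.85
Minimum at tier 2: $4,844,304.85

$4,844,304.85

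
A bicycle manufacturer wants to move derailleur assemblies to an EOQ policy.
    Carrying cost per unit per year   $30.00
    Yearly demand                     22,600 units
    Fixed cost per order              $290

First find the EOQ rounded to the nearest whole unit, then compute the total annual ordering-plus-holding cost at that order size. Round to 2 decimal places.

$19,830.28

EOQ = √(2DS/H) = √(2 × 22,600 × 290 / 30)
    = √(436,933.33) ≈ 661.01 → Q = 661 units
Orders/yr = 22,600/661 = 34.191; ordering cost = 34.191 × $290 = $9,915.28
Average inventory = 661/2 = 330.5; holding cost = 330.5 × $30 = $9,915.00
Total = $9,915.28 + $9,915.00 = $19,830.28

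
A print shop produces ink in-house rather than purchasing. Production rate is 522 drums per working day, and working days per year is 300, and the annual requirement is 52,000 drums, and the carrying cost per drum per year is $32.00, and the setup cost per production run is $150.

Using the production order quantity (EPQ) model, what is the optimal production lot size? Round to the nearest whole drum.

d = 52,000/300 = 173.3333 drums/day;  effective holding cost H(1 − d/p) = 32·(1 − 173.3333/522) = 21.37420
Q* = √(2DS / H_eff) = √(2·52,000·150 / 21.37420) ≈ 854.31

854 drums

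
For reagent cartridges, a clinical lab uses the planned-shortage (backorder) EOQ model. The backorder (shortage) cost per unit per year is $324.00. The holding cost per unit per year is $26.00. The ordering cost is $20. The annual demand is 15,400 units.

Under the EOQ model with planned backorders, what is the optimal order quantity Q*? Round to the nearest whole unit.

Basic EOQ = √(2·15,400·20/26) = 153.923
Backorder adjustment √((H+b)/b) = √((26+324)/324) = 1.0393
Q* = 153.923 × 1.0393 ≈ 159.98

160 units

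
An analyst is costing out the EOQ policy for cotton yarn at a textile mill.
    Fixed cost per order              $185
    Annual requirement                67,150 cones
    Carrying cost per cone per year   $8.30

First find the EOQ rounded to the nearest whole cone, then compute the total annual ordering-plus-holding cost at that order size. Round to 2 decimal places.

$14,360.28

2DS/H = 2·67,150·185/8.3 = 2,993,433.73
EOQ = √2,993,433.73 ≈ 1,730.15 → Q = 1,730 cones
Annual ordering cost = (D/Q)·S = (67,150/1,730) × 185 = $7,180.78
Annual holding cost  = (Q/2)·H = (1,730/2) × 8.3 = $7,179.50
Total = $7,180.78 + $7,179.50 = $14,360.28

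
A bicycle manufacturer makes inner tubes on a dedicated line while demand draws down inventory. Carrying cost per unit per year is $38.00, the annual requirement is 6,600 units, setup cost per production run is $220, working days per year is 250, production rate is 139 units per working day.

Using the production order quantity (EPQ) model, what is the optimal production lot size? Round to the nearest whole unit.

d = 6,600/250 = 26.4000 units/day;  effective holding cost H(1 − d/p) = 38·(1 − 26.4000/139) = 30.78273
Q* = √(2DS / H_eff) = √(2·6,600·220 / 30.78273) ≈ 307.15

307 units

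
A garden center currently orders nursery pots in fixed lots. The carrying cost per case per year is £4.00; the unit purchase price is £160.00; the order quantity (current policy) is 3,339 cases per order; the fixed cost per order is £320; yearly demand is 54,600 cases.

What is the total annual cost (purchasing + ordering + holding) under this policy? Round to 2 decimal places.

Orders/yr = 54,600/3,339 = 16.352; ordering cost = 16.352 × £320 = £5,232.70
Average inventory = 3,339/2 = 1669.5; holding cost = 1669.5 × £4 = £6,678.00
Purchase cost = D·C = 54,600 × 160 = £8,736,000.00
Total = £5,232.70 + £6,678.00 + £8,736,000.00 = £8,747,910.70

£8,747,910.70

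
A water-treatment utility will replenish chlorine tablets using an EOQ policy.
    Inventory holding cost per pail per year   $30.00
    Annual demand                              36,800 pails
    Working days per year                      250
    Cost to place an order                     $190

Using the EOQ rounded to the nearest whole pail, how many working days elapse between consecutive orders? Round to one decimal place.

Optimal lot size Q* = (2 × 36,800 × $190 / $30)^½ ≈ 682.74 → Q = 683 pails
T = Q/D × 250 days = 683/36,800 × 250 = 4.640 days

4.6 days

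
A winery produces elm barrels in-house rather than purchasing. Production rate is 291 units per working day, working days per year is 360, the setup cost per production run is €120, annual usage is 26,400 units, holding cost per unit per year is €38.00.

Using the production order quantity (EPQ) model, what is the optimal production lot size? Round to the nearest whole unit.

472 units

Daily demand d = 26,400/360 = 73.333; p = 291; 1 − d/p = 0.74800
EPQ = √(2DS / (H(1 − d/p)))
    = √(2 × 26,400 × 120 / (38 × 0.74800)) ≈ 472.14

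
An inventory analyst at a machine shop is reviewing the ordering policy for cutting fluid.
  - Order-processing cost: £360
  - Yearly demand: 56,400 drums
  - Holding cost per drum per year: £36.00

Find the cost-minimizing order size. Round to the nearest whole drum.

Q* = √(2·D·S / H) = √(2·56,400·360 / 36) = √1,128,000.0 ≈ 1,062.07

1,062 drums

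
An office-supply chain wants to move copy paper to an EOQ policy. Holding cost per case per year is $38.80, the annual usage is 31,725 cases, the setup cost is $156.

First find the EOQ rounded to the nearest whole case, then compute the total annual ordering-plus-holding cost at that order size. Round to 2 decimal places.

2DS/H = 2·31,725·156/38.8 = 255,108.25
EOQ = √255,108.25 ≈ 505.08 → Q = 505 cases
Orders/yr = 31,725/505 = 62.822; ordering cost = 62.822 × $156 = $9,800.20
Average inventory = 505/2 = 252.5; holding cost = 252.5 × $38.8 = $9,797.00
Total = $9,800.20 + $9,797.00 = $19,597.20

$19,597.20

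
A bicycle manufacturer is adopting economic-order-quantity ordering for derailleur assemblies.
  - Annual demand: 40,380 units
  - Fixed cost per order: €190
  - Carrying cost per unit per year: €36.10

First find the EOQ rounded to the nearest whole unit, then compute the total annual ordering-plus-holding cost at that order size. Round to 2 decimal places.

€23,535.78

Q* = √(2·D·S / H) = √(2·40,380·190 / 36.1) = √425,052.6 ≈ 651.96 → Q = 652 units
Ordering: D/Q × S = 40,380/652 × €190 = €11,767.18
Holding:  Q/2 × H = 652/2 × €36.1 = €11,768.60
Total = €11,767.18 + €11,768.60 = €23,535.78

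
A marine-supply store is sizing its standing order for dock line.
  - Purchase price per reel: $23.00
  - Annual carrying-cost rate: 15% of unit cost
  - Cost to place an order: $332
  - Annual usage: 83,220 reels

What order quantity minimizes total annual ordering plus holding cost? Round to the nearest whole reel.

4,002 reels

Holding cost per reel per year: H = 15% × $23 = $3.4500
Optimal lot size Q* = (2 × 83,220 × $332 / $3.45)^½ ≈ 4,002.10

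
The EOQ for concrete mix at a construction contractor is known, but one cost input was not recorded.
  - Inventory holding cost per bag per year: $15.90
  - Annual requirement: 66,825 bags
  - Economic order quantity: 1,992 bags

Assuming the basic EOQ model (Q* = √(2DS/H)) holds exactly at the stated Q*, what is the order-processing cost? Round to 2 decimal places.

Since Q* = (2DS/H)^½, squaring gives Q*²·H = 2DS.
S = Q²H / (2D) = 1,992² × 15.9 / (2 × 66,825) = 472.0705

$472.07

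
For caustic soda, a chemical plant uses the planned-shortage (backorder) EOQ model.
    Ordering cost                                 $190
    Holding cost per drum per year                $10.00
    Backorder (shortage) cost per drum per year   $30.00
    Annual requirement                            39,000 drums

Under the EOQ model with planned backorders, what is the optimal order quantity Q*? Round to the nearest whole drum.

1,406 drums

Basic EOQ = √(2·39,000·190/10) = 1,217.374
Backorder adjustment √((H+b)/b) = √((10+30)/30) = 1.1547
Q* = 1,217.374 × 1.1547 ≈ 1,405.70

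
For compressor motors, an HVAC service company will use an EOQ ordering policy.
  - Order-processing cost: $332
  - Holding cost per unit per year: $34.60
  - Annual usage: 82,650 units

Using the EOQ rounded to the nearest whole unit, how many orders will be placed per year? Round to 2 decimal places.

Q* = √(2·D·S / H) = √(2·82,650·332 / 34.6) = √1,586,115.6 ≈ 1,259.41 → Q = 1,259
N = D/Q = 82,650/1,259 ≈ 65.647 orders/yr

65.65 orders per year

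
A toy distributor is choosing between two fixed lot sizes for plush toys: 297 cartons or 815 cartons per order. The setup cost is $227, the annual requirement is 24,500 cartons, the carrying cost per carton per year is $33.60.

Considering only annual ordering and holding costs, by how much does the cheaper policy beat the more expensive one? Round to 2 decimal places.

$3,199.26

For each Q, cost = (D/Q)·S + (Q/2)·H.
TC(297) = (24,500/297)×227 + (297/2)×33.6 = $23,715.19
TC(815) = (24,500/815)×227 + (815/2)×33.6 = $20,515.93
Cheaper: Q = 815.  Difference = $3,199.26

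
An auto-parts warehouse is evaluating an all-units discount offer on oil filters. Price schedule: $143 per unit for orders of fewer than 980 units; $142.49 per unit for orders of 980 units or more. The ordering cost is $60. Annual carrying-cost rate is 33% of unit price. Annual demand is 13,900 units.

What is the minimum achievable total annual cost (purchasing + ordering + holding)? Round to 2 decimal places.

H₁ = 33%×$143 = $47.1900;  H₂ = 33%×$142.49 = $47.0217
EOQ₁ = √(2×13,900×60/47.1900) = 188.01  (< 980, feasible at tier 1)
EOQ₂ = √(2×13,900×60/47.0217) = 188.34  (< 980 → use Q = 980 at tier-2 price)
TC(tier 1 (EOQ₁), Q≈188.0) = $1,996,572.03
TC(tier 2, Q≈980.0) = $2,004,502.65
Minimum at tier 1 (EOQ₁): $1,996,572.03

$1,996,572.03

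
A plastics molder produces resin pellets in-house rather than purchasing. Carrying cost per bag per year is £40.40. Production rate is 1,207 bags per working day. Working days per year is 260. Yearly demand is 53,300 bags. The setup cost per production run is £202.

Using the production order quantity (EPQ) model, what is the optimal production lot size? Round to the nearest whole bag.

Daily demand d = 53,300/260 = 205.000; p = 1207; 1 − d/p = 0.83016
EPQ = √(2DS / (H(1 − d/p)))
    = √(2 × 53,300 × 202 / (40.4 × 0.83016)) ≈ 801.28

801 bags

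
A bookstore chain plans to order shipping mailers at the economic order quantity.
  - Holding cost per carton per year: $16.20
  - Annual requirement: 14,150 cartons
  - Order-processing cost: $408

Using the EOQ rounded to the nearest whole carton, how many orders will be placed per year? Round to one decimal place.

16.8 orders per year

Optimal lot size Q* = (2 × 14,150 × $408 / $16.2)^½ ≈ 844.24 → Q = 844
N = D/Q = 14,150/844 ≈ 16.765 orders/yr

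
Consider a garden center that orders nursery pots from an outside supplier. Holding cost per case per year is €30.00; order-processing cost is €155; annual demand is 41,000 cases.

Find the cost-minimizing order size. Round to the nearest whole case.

2DS/H = 2·41,000·155/30 = 423,666.67
EOQ = √423,666.67 ≈ 650.90

651 cases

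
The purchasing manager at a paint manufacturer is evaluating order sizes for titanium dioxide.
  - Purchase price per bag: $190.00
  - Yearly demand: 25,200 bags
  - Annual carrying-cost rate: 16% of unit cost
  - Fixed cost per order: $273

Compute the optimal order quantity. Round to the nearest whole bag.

H = i·C = 0.16 × $190 = $30.4000 per bag-year
Optimal lot size Q* = (2 × 25,200 × $273 / $30.4)^½ ≈ 672.76

673 bags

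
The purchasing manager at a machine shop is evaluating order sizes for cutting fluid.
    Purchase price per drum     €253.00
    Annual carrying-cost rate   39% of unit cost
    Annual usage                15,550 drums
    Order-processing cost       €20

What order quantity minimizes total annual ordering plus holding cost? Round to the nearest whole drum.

Holding cost per drum per year: H = 39% × €253 = €98.6700
Q* = √(2·D·S / H) = √(2·15,550·20 / 98.67) = √6,303.8 ≈ 79.40

79 drums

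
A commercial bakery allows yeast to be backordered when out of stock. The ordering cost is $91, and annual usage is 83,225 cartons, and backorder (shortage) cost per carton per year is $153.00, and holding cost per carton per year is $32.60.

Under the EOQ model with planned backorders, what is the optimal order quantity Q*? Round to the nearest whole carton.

751 cartons

Basic EOQ = √(2·83,225·91/32.6) = 681.638
Backorder adjustment √((H+b)/b) = √((32.6+153)/153) = 1.1014
Q* = 681.638 × 1.1014 ≈ 750.75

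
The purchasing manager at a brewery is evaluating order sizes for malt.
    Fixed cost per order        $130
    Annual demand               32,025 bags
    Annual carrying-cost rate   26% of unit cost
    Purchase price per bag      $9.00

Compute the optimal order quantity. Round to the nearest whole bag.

1,886 bags

Holding cost per bag per year: H = 26% × $9 = $2.3400
Optimal lot size Q* = (2 × 32,025 × $130 / $2.34)^½ ≈ 1,886.35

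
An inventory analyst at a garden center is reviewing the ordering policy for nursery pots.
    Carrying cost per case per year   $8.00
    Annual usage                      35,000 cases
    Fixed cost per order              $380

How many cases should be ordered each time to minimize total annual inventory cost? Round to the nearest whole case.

1,823 cases

EOQ = √(2DS/H) = √(2 × 35,000 × 380 / 8)
    = √(3,325,000.00) ≈ 1,823.46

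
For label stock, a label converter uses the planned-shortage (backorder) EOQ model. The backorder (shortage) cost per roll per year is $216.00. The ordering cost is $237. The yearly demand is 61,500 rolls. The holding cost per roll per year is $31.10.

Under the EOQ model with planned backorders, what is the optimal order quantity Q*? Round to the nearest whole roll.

Basic EOQ = √(2·61,500·237/31.1) = 968.159
Backorder adjustment √((H+b)/b) = √((31.1+216)/216) = 1.0696
Q* = 968.159 × 1.0696 ≈ 1,035.51

1,036 rolls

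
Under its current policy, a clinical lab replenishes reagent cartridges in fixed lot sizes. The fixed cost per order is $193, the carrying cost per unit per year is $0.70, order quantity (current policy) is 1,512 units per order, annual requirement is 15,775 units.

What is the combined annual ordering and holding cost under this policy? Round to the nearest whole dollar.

Orders/yr = 15,775/1,512 = 10.433; ordering cost = 10.433 × $193 = $2,013.61
Average inventory = 1,512/2 = 756; holding cost = 756 × $0.7 = $529.20
Total = $2,013.61 + $529.20 = $2,542.81

$2,543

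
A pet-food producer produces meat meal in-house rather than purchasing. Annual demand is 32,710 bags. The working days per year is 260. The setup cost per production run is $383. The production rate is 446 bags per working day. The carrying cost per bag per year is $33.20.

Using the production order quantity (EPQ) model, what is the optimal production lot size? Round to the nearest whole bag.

1,025 bags

Daily demand d = 32,710/260 = 125.808; p = 446; 1 − d/p = 0.71792
EPQ = √(2DS / (H(1 − d/p)))
    = √(2 × 32,710 × 383 / (33.2 × 0.71792)) ≈ 1,025.29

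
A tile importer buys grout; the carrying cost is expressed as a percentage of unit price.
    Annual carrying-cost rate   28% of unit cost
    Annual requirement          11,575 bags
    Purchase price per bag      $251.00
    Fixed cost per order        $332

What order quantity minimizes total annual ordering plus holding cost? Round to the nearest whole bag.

Holding cost per bag per year: H = 28% × $251 = $70.2800
EOQ = √(2DS/H) = √(2 × 11,575 × 332 / 70.28)
    = √(109,359.70) ≈ 330.70

331 bags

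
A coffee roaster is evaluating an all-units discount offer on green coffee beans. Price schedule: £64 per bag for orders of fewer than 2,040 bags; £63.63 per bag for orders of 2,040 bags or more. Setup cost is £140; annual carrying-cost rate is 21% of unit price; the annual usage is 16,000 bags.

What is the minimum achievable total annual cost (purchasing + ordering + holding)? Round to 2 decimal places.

£1,031,759.59

H₁ = 21%×£64 = £13.4400;  H₂ = 21%×£63.63 = £13.3623
EOQ₁ = √(2×16,000×140/13.4400) = 577.35  (< 2,040, feasible at tier 1)
EOQ₂ = √(2×16,000×140/13.3623) = 579.03  (< 2,040 → use Q = 2,040 at tier-2 price)
TC(tier 1 (EOQ₁), Q≈577.4) = £1,031,759.59
TC(tier 2, Q≈2,040.0) = £1,032,807.59
Minimum at tier 1 (EOQ₁): £1,031,759.59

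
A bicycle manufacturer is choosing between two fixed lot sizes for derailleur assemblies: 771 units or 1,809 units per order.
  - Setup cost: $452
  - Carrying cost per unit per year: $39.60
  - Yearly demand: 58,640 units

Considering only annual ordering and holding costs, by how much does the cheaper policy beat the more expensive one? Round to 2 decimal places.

$826.50

For each Q, cost = (D/Q)·S + (Q/2)·H.
TC(771) = (58,640/771)×452 + (771/2)×39.6 = $49,643.60
TC(1,809) = (58,640/1,809)×452 + (1,809/2)×39.6 = $50,470.10
|ΔTC| = |$49,643.60 − $50,470.10| = $826.50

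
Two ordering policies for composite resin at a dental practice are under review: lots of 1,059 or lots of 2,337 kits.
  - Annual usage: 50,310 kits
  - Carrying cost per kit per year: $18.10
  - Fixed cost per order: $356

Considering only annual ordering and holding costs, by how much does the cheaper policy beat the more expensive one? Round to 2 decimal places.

$2,317.20

For each Q, cost = (D/Q)·S + (Q/2)·H.
TC(1,059) = (50,310/1,059)×356 + (1,059/2)×18.1 = $26,496.47
TC(2,337) = (50,310/2,337)×356 + (2,337/2)×18.1 = $28,813.68
Lots of 1,059 are cheaper by $2,317.20.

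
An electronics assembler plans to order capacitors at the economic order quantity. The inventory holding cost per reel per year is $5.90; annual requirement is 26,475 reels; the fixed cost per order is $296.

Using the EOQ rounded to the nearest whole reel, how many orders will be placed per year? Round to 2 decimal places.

2DS/H = 2·26,475·296/5.9 = 2,656,474.58
EOQ = √2,656,474.58 ≈ 1,629.87 → Q = 1,630
Orders per year = D/Q = 26,475 / 1,630 = 16.242

16.24 orders per year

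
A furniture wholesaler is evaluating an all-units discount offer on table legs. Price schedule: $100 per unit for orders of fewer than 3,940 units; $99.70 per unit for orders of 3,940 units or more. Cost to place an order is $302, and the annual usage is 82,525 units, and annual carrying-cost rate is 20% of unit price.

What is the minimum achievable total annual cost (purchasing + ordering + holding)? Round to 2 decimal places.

H₁ = 20%×$100 = $20.0000;  H₂ = 20%×$99.70 = $19.9400
EOQ₁ = √(2×82,525×302/20.0000) = 1,578.69  (< 3,940, feasible at tier 1)
EOQ₂ = √(2×82,525×302/19.9400) = 1,581.06  (< 3,940 → use Q = 3,940 at tier-2 price)
TC(tier 1 (EOQ₁), Q≈1,578.7) = $8,284,073.75
TC(tier 2, Q≈3,940.0) = $8,273,349.82
Minimum at tier 2: $8,273,349.82

$8,273,349.82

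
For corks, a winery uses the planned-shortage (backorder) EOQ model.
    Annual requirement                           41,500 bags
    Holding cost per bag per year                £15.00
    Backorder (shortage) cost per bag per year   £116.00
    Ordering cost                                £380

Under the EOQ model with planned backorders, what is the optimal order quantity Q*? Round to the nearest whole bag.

Basic EOQ = √(2·41,500·380/15) = 1,450.057
Backorder adjustment √((H+b)/b) = √((15+116)/116) = 1.0627
Q* = 1,450.057 × 1.0627 ≈ 1,540.96

1,541 bags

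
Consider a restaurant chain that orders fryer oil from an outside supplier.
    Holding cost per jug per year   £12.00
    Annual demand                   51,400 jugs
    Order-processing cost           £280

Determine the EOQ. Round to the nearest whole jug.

Optimal lot size Q* = (2 × 51,400 × £280 / £12)^½ ≈ 1,548.76

1,549 jugs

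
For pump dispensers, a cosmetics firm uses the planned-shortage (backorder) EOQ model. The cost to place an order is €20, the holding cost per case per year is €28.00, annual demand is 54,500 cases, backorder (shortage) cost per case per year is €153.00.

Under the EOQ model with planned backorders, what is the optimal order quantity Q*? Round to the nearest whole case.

303 cases

Q* = √(2DS/H) · √((H + b)/b)
   = √(2 × 54,500 × 20 / 28) · √((28 + 153) / 153)
   = 279.029 × 1.0877 ≈ 303.49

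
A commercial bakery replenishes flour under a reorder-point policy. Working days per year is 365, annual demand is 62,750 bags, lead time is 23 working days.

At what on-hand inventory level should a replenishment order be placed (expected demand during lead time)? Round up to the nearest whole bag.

Daily demand d = 62,750 / 365 = 171.918 bags/day
Demand during lead time = 171.918 × 23 = 3,954.11
Reorder point = 3,954.11 → round up

3,955 bags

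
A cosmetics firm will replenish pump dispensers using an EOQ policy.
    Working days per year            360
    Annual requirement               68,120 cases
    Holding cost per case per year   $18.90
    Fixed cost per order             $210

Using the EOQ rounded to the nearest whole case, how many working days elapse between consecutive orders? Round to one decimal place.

EOQ = √(2DS/H) = √(2 × 68,120 × 210 / 18.9)
    = √(1,513,777.78) ≈ 1,230.36 → Q = 1,230 cases
T = Q/D × 360 days = 1,230/68,120 × 360 = 6.500 days

6.5 days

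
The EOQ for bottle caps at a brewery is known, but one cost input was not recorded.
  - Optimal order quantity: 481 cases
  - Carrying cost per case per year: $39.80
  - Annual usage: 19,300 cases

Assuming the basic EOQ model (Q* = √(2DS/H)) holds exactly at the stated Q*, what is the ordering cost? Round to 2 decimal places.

Since Q* = (2DS/H)^½, squaring gives Q*²·H = 2DS.
S = Q²H / (2D) = 481² × 39.8 / (2 × 19,300) = 238.5536

$238.55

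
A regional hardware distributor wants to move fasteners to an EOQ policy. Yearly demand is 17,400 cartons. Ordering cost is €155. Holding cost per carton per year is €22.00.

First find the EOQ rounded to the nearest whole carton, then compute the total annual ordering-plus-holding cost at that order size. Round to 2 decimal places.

Optimal lot size Q* = (2 × 17,400 × €155 / €22)^½ ≈ 495.16 → Q = 495 cartons
Annual ordering cost = (D/Q)·S = (17,400/495) × 155 = €5,448.48
Annual holding cost  = (Q/2)·H = (495/2) × 22 = €5,445.00
Total = €5,448.48 + €5,445.00 = €10,893.48

€10,893.48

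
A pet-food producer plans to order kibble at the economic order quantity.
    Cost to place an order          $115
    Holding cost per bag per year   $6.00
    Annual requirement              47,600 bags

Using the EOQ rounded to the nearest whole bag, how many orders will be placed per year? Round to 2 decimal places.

Optimal lot size Q* = (2 × 47,600 × $115 / $6)^½ ≈ 1,350.80 → Q = 1,351
N = D/Q = 47,600/1,351 ≈ 35.233 orders/yr

35.23 orders per year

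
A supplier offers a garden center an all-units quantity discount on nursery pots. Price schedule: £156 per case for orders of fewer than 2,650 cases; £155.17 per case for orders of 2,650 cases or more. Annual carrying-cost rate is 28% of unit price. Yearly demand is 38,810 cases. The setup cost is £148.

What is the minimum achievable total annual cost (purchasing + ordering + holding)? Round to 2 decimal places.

£6,076,760.57

H₁ = 28%×£156 = £43.6800;  H₂ = 28%×£155.17 = £43.4476
EOQ₁ = √(2×38,810×148/43.6800) = 512.83  (< 2,650, feasible at tier 1)
EOQ₂ = √(2×38,810×148/43.4476) = 514.20  (< 2,650 → use Q = 2,650 at tier-2 price)
TC(tier 1 (EOQ₁), Q≈512.8) = £6,076,760.57
TC(tier 2, Q≈2,650.0) = £6,081,883.27
Minimum at tier 1 (EOQ₁): £6,076,760.57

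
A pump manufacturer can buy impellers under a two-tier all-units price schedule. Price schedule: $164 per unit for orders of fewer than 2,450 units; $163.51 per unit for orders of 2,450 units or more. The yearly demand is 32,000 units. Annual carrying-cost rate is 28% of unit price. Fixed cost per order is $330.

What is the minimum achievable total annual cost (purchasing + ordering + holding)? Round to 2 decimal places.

$5,279,142.10

H₁ = 28%×$164 = $45.9200;  H₂ = 28%×$163.51 = $45.7828
EOQ₁ = √(2×32,000×330/45.9200) = 678.18  (< 2,450, feasible at tier 1)
EOQ₂ = √(2×32,000×330/45.7828) = 679.20  (< 2,450 → use Q = 2,450 at tier-2 price)
TC(tier 1 (EOQ₁), Q≈678.2) = $5,279,142.10
TC(tier 2, Q≈2,450.0) = $5,292,714.13
Minimum at tier 1 (EOQ₁): $5,279,142.10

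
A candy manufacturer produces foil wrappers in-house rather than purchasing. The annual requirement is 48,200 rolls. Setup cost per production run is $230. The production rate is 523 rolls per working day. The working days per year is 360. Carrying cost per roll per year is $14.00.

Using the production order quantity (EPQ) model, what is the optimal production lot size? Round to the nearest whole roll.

Daily demand d = 48,200/360 = 133.889; p = 523; 1 − d/p = 0.74400
EPQ = √(2DS / (H(1 − d/p)))
    = √(2 × 48,200 × 230 / (14 × 0.74400)) ≈ 1,458.99

1,459 rolls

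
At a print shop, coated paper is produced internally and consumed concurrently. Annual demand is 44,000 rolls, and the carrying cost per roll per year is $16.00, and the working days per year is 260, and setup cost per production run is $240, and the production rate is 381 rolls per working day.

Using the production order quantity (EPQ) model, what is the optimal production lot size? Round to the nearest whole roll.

1,541 rolls

Daily demand d = 44,000/260 = 169.231; p = 381; 1 − d/p = 0.55582
EPQ = √(2DS / (H(1 − d/p)))
    = √(2 × 44,000 × 240 / (16 × 0.55582)) ≈ 1,541.05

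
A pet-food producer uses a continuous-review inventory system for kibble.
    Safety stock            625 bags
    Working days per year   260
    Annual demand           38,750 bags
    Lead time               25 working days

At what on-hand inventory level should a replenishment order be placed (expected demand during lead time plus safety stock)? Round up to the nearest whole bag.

4,351 bags

Daily demand d = 38,750 / 260 = 149.038 bags/day
Demand during lead time = 149.038 × 25 = 3,725.96
Reorder point = 3,725.96 + 625 = 4,350.96 → round up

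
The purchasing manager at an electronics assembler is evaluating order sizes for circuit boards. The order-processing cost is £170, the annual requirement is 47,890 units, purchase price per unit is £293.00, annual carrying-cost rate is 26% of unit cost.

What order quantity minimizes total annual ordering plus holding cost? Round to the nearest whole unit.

462 units

Carrying cost H = £293 × 26% = £76.1800/unit/yr
Q* = √(2·D·S / H) = √(2·47,890·170 / 76.18) = √213,738.5 ≈ 462.32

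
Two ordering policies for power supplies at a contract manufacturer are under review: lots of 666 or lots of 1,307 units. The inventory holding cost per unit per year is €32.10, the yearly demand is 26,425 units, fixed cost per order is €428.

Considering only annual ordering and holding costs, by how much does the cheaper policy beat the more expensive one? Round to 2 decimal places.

€1,959.55

For each Q, cost = (D/Q)·S + (Q/2)·H.
TC(666) = (26,425/666)×428 + (666/2)×32.1 = €27,671.13
TC(1,307) = (26,425/1,307)×428 + (1,307/2)×32.1 = €29,630.68
Lots of 666 are cheaper by €1,959.55.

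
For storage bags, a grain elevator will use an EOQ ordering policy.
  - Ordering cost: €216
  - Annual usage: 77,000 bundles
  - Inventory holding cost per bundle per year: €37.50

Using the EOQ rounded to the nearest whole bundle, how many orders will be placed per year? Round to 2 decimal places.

81.74 orders per year

EOQ = √(2DS/H) = √(2 × 77,000 × 216 / 37.5)
    = √(887,040.00) ≈ 941.83 → Q = 942
N = D/Q = 77,000/942 ≈ 81.741 orders/yr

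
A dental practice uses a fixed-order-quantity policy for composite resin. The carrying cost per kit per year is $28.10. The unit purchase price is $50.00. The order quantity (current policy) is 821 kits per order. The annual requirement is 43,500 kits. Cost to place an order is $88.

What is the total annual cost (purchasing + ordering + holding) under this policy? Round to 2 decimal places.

$2,191,197.66

Orders/yr = 43,500/821 = 52.984; ordering cost = 52.984 × $88 = $4,662.61
Average inventory = 821/2 = 410.5; holding cost = 410.5 × $28.1 = $11,535.05
Purchase cost = D·C = 43,500 × 50 = $2,175,000.00
Total = $4,662.61 + $11,535.05 + $2,175,000.00 = $2,191,197.66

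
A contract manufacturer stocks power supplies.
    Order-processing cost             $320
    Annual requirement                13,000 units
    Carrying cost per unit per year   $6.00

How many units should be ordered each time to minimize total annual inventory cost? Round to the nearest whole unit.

Optimal lot size Q* = (2 × 13,000 × $320 / $6)^½ ≈ 1,177.57

1,178 units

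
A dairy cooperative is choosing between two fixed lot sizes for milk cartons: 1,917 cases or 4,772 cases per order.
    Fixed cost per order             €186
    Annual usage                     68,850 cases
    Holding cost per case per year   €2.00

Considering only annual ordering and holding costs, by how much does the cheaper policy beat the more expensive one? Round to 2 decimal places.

For each Q, cost = (D/Q)·S + (Q/2)·H.
TC(1,917) = (68,850/1,917)×186 + (1,917/2)×2 = €8,597.28
TC(4,772) = (68,850/4,772)×186 + (4,772/2)×2 = €7,455.59
Lots of 4,772 are cheaper by €1,141.69.

€1,141.69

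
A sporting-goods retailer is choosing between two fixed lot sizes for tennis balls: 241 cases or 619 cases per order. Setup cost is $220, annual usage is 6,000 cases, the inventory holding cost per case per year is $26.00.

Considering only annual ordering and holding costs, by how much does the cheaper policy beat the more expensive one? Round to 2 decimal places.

$1,569.29

Annual cost at Q: ordering D·S/Q plus holding Q·H/2.
TC(241) = (6,000/241)×220 + (241/2)×26 = $8,610.18
TC(619) = (6,000/619)×220 + (619/2)×26 = $10,179.47
|ΔTC| = |$8,610.18 − $10,179.47| = $1,569.29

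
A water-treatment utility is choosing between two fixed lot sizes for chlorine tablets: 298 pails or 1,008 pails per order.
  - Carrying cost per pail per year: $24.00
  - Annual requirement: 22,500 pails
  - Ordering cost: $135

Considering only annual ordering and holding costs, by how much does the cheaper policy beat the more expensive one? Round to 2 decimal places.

$1,340.44

Annual cost at Q: ordering D·S/Q plus holding Q·H/2.
TC(298) = (22,500/298)×135 + (298/2)×24 = $13,768.95
TC(1,008) = (22,500/1,008)×135 + (1,008/2)×24 = $15,109.39
Lots of 298 are cheaper by $1,340.44.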